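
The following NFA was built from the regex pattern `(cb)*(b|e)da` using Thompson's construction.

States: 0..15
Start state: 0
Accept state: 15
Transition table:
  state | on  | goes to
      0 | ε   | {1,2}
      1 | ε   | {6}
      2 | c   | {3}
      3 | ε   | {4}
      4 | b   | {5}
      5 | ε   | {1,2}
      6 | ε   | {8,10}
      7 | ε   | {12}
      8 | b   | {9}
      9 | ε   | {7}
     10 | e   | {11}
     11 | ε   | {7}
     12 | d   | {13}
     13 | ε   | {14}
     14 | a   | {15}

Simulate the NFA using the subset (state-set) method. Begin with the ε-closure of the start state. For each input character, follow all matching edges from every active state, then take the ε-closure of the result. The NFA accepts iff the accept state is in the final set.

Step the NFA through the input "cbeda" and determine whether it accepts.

initial (ε-close {0}): {0,1,2,6,8,10}
'c' @ 1: {3,4}
'b' @ 2: {1,2,5,6,8,10}
'e' @ 3: {7,11,12}
'd' @ 4: {13,14}
'a' @ 5: {15}  [accepting]
end set {15} — state 15 in

Answer: ACCEPT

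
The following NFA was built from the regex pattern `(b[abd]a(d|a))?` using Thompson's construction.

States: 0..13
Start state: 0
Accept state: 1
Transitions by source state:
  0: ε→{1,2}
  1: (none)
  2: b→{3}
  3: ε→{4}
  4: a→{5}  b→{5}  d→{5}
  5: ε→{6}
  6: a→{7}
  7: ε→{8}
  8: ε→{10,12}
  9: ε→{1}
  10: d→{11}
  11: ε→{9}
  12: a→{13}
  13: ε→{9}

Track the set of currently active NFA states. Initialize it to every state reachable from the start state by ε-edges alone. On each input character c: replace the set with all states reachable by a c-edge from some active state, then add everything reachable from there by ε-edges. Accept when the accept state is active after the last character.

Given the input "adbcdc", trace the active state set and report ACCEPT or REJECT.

Answer: REJECT

Derivation:
start: ε-closure({0}) = {0,1,2}
'a' @ 1: {}  — no active states
rest 'dbcdc' ignored (set empty)
after full input: {}  (accept=1 not in)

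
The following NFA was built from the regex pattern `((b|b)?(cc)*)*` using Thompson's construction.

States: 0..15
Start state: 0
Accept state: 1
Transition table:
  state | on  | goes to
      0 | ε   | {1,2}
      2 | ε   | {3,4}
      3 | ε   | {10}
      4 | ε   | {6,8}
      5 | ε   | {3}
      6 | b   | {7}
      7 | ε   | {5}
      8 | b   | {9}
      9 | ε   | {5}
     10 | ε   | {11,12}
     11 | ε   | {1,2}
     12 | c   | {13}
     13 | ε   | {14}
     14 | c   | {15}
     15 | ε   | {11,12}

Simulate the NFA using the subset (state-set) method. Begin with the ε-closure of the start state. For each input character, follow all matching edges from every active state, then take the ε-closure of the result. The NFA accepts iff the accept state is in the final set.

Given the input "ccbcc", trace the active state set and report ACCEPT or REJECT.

Answer: ACCEPT

Steps:
start: ε-closure({0}) = {0,1,2,3,4,6,8,10,11,12}
'c' @ 1: {13,14}
'c' @ 2: {1,2,3,4,6,8,10,11,12,15}  (accept∈set)
'b' @ 3: {1,2,3,4,5,6,7,8,9,10,11,12}  (accept∈set)
'c' @ 4: {13,14}
'c' @ 5: {1,2,3,4,6,8,10,11,12,15}  (accept∈set)
after full input: {1,2,3,4,6,8,10,11,12,15}  (accept=1 in)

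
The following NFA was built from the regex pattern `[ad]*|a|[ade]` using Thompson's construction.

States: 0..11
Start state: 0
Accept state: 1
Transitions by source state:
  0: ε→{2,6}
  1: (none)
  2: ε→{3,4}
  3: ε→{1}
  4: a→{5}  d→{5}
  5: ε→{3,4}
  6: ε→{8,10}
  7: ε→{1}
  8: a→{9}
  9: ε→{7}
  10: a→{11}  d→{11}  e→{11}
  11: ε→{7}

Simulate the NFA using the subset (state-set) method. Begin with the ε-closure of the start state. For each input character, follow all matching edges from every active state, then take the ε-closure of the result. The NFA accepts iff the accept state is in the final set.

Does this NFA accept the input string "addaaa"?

start: ε-closure({0}) = {0,1,2,3,4,6,8,10}
'a' @ 1: {1,3,4,5,7,9,11}  (accept∈set)
'd' @ 2: {1,3,4,5}  (accept∈set)
'd' @ 3: {1,3,4,5}  (accept∈set)
'a' @ 4: {1,3,4,5}  (accept∈set)
'a' @ 5: {1,3,4,5}  (accept∈set)
'a' @ 6: {1,3,4,5}  (accept∈set)
end set {1,3,4,5} — state 1 in

Answer: ACCEPT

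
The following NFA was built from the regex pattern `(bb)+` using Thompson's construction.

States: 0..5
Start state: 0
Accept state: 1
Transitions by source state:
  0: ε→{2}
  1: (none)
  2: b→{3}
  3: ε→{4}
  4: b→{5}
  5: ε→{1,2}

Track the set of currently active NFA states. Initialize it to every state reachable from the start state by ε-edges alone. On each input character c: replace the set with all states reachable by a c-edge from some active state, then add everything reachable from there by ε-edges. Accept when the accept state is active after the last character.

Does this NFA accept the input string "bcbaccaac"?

Answer: REJECT

Steps:
S₀ = ε-closure({0}) = {0,2}
'b' @ 1: {3,4}
'c' @ 2: {}  — state set empty
rest 'baccaac' ignored (set empty)
end set {} — state 1 not in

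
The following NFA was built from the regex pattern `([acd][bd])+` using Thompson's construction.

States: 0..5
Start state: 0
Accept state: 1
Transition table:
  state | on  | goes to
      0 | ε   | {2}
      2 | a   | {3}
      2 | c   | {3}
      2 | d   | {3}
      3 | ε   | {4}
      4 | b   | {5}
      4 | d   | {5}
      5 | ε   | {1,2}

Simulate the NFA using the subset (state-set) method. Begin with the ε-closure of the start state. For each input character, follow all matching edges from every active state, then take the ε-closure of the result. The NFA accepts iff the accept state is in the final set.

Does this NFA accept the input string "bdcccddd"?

start: ε-closure({0}) = {0,2}
'b' @ 1: {}  — dead — no transitions
rest 'dcccddd' ignored (set empty)
end set {} — state 1 not in

Answer: REJECT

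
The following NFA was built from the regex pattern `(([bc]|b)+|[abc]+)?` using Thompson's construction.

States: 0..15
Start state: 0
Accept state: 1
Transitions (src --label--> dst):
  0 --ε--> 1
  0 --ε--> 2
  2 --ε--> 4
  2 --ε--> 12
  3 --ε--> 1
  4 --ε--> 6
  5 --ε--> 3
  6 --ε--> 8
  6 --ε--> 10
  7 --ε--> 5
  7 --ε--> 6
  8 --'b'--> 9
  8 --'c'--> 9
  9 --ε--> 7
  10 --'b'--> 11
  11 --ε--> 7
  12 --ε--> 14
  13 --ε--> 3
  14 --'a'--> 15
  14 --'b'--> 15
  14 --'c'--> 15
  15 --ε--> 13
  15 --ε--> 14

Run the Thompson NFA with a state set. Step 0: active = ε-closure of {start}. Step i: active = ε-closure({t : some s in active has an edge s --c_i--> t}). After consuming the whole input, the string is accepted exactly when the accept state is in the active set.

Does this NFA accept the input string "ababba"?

initial (ε-close {0}): {0,1,2,4,6,8,10,12,14}
'a' @ 1: {1,3,13,14,15}  (accept∈set)
'b' @ 2: {1,3,13,14,15}  (accept∈set)
'a' @ 3: {1,3,13,14,15}  (accept∈set)
'b' @ 4: {1,3,13,14,15}  (accept∈set)
'b' @ 5: {1,3,13,14,15}  (accept∈set)
'a' @ 6: {1,3,13,14,15}  (accept∈set)
end set {1,3,13,14,15} — state 1 in

Answer: ACCEPT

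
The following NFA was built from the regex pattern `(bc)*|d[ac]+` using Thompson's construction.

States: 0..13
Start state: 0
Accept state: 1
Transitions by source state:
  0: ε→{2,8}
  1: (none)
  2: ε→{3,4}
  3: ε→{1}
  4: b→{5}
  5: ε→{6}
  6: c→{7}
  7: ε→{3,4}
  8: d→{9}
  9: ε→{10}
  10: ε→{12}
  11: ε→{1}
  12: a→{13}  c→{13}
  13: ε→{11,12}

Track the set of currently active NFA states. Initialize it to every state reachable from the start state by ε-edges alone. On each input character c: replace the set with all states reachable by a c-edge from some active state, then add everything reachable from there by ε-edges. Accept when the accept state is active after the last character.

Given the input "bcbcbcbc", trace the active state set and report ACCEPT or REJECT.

S₀ = ε-closure({0}) = {0,1,2,3,4,8}
'b' @ 1: {5,6}
'c' @ 2: {1,3,4,7}  ✓accept
'b' @ 3: {5,6}
'c' @ 4: {1,3,4,7}  ✓accept
'b' @ 5: {5,6}
'c' @ 6: {1,3,4,7}  ✓accept
'b' @ 7: {5,6}
'c' @ 8: {1,3,4,7}  ✓accept
end set {1,3,4,7} — state 1 in

Answer: ACCEPT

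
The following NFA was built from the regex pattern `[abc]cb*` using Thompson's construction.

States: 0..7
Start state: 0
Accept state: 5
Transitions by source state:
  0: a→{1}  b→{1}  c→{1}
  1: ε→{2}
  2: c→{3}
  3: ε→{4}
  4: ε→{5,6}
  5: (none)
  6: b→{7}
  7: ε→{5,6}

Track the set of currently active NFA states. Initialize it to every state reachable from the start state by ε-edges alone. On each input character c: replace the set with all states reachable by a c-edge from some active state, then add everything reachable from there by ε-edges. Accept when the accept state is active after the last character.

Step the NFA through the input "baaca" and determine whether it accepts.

S₀ = ε-closure({0}) = {0}
'b' @ 1: {1,2}
'a' @ 2: {}  — no active states
rest 'aca' ignored (set empty)
final: {}; accept 5 not in set

Answer: REJECT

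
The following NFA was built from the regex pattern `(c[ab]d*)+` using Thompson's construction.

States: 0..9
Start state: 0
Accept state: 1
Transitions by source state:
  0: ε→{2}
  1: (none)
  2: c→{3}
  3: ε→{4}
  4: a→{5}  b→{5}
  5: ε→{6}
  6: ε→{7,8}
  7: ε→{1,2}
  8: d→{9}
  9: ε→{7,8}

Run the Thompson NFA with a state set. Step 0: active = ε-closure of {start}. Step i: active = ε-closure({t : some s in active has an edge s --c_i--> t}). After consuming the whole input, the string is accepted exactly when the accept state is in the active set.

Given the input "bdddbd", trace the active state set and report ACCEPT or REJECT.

initial (ε-close {0}): {0,2}
'b' @ 1: {}  — no active states
rest 'dddbd' ignored (set empty)
after full input: {}  (accept=1 not in)

Answer: REJECT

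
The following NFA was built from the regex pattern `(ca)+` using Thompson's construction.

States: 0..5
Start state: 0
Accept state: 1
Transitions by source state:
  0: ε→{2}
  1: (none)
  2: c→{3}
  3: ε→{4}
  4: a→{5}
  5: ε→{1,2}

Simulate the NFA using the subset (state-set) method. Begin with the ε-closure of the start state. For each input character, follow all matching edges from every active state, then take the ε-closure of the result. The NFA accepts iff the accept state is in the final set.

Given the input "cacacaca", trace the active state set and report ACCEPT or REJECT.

Answer: ACCEPT

Trace:
initial (ε-close {0}): {0,2}
'c' @ 1: {3,4}
'a' @ 2: {1,2,5}  (accept∈set)
'c' @ 3: {3,4}
'a' @ 4: {1,2,5}  (accept∈set)
'c' @ 5: {3,4}
'a' @ 6: {1,2,5}  (accept∈set)
'c' @ 7: {3,4}
'a' @ 8: {1,2,5}  (accept∈set)
final: {1,2,5}; accept 1 in set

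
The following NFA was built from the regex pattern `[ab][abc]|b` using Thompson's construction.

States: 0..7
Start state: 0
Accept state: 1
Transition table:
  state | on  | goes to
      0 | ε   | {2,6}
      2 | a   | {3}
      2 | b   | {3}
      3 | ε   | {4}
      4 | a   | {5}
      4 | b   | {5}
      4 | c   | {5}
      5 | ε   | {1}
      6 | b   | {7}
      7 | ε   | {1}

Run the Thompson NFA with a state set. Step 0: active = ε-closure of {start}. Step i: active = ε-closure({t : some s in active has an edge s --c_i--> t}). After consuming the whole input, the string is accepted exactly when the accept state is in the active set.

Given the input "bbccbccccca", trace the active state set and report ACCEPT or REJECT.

S₀ = ε-closure({0}) = {0,2,6}
'b' @ 1: {1,3,4,7}  ✓accept
'b' @ 2: {1,5}  ✓accept
'c' @ 3: {}  — dead — no transitions
rest 'cbccccca' ignored (set empty)
final: {}; accept 1 not in set

Answer: REJECT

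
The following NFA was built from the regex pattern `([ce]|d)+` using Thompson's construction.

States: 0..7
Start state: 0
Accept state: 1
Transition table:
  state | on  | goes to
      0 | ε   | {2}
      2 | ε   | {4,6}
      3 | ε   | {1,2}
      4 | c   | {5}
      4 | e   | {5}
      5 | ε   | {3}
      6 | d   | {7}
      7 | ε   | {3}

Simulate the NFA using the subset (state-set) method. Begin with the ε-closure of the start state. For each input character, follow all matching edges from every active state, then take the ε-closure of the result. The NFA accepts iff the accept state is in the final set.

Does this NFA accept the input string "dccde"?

Answer: ACCEPT

Derivation:
start: ε-closure({0}) = {0,2,4,6}
'd' @ 1: {1,2,3,4,6,7}  ✓accept
'c' @ 2: {1,2,3,4,5,6}  ✓accept
'c' @ 3: {1,2,3,4,5,6}  ✓accept
'd' @ 4: {1,2,3,4,6,7}  ✓accept
'e' @ 5: {1,2,3,4,5,6}  ✓accept
final: {1,2,3,4,5,6}; accept 1 in set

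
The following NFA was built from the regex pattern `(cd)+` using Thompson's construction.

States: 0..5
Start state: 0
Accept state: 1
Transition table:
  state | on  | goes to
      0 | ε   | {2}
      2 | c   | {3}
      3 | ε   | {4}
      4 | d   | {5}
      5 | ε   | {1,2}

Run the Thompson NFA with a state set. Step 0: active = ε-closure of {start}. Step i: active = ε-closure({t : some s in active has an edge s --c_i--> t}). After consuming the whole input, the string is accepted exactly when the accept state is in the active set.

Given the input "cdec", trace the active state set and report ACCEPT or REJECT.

Answer: REJECT

Trace:
start: ε-closure({0}) = {0,2}
'c' @ 1: {3,4}
'd' @ 2: {1,2,5}  ✓accept
'e' @ 3: {}  — dead — no transitions
rest 'c' ignored (set empty)
end set {} — state 1 not in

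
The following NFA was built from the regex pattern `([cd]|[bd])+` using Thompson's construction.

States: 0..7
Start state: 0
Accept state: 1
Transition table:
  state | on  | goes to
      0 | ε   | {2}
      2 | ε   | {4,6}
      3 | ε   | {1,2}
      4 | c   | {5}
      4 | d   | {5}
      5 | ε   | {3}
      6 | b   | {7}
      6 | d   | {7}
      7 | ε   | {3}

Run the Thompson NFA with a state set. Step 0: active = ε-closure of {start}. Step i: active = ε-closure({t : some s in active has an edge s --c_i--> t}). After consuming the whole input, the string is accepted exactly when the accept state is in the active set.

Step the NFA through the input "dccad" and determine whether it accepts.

start: ε-closure({0}) = {0,2,4,6}
'd' @ 1: {1,2,3,4,5,6,7}  [accepting]
'c' @ 2: {1,2,3,4,5,6}  [accepting]
'c' @ 3: {1,2,3,4,5,6}  [accepting]
'a' @ 4: {}  — dead — no transitions
rest 'd' ignored (set empty)
end set {} — state 1 not in

Answer: REJECT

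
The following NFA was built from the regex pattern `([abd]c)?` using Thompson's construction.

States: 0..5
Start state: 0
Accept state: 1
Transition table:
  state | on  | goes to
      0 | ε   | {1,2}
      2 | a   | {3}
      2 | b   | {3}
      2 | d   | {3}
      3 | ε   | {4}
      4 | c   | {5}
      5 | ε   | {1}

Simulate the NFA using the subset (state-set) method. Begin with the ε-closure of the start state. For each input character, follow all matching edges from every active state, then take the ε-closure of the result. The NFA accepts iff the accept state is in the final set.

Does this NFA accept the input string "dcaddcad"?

Answer: REJECT

Trace:
initial (ε-close {0}): {0,1,2}
'd' @ 1: {3,4}
'c' @ 2: {1,5}  (accept∈set)
'a' @ 3: {}  — state set empty
rest 'ddcad' ignored (set empty)
after full input: {}  (accept=1 not in)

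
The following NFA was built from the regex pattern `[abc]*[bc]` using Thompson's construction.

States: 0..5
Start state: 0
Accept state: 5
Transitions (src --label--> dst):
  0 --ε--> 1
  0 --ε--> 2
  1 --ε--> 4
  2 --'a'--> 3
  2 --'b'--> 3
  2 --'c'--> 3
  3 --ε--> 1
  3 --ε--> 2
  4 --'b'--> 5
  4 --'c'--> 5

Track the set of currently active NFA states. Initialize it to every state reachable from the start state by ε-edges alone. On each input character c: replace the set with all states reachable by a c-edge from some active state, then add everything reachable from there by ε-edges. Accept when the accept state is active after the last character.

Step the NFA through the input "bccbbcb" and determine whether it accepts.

start: ε-closure({0}) = {0,1,2,4}
'b' @ 1: {1,2,3,4,5}  (accept∈set)
'c' @ 2: {1,2,3,4,5}  (accept∈set)
'c' @ 3: {1,2,3,4,5}  (accept∈set)
'b' @ 4: {1,2,3,4,5}  (accept∈set)
'b' @ 5: {1,2,3,4,5}  (accept∈set)
'c' @ 6: {1,2,3,4,5}  (accept∈set)
'b' @ 7: {1,2,3,4,5}  (accept∈set)
end set {1,2,3,4,5} — state 5 in

Answer: ACCEPT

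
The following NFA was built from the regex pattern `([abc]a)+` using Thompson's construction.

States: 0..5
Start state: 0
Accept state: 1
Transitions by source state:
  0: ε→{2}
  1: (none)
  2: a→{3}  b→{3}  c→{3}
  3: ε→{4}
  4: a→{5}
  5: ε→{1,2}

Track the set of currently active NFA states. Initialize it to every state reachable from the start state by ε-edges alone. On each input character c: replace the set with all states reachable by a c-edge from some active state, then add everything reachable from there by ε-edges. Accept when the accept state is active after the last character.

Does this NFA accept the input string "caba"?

Answer: ACCEPT

Derivation:
S₀ = ε-closure({0}) = {0,2}
'c' @ 1: {3,4}
'a' @ 2: {1,2,5}  (accept∈set)
'b' @ 3: {3,4}
'a' @ 4: {1,2,5}  (accept∈set)
final: {1,2,5}; accept 1 in set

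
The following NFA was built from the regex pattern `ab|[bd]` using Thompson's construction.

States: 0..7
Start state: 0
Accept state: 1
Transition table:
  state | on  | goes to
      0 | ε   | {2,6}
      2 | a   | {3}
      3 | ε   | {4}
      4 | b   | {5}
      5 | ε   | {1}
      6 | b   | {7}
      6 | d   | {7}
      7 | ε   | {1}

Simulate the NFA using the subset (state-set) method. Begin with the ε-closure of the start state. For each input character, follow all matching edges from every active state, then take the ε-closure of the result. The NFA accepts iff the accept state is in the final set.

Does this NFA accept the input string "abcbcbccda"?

Answer: REJECT

Steps:
S₀ = ε-closure({0}) = {0,2,6}
'a' @ 1: {3,4}
'b' @ 2: {1,5}  ✓accept
'c' @ 3: {}  — dead — no transitions
rest 'bcbccda' ignored (set empty)
after full input: {}  (accept=1 not in)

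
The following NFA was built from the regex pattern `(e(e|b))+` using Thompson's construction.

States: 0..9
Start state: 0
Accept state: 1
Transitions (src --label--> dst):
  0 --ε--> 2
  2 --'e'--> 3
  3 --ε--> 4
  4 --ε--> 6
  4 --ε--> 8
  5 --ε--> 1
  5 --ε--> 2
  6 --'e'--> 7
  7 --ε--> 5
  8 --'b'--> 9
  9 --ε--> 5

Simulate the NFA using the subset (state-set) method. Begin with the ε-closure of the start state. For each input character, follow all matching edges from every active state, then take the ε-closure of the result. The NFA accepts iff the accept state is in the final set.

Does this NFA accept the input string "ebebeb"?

S₀ = ε-closure({0}) = {0,2}
'e' @ 1: {3,4,6,8}
'b' @ 2: {1,2,5,9}  [accepting]
'e' @ 3: {3,4,6,8}
'b' @ 4: {1,2,5,9}  [accepting]
'e' @ 5: {3,4,6,8}
'b' @ 6: {1,2,5,9}  [accepting]
after full input: {1,2,5,9}  (accept=1 in)

Answer: ACCEPT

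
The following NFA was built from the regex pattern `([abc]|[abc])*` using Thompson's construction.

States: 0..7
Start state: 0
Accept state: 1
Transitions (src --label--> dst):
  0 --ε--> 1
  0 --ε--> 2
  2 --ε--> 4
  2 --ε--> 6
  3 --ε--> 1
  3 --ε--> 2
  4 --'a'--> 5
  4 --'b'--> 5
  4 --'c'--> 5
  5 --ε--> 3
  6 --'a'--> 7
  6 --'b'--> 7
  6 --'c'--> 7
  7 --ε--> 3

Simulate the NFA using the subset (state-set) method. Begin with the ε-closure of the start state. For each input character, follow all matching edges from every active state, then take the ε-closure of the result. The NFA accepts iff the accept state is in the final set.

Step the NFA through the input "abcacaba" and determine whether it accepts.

Answer: ACCEPT

Derivation:
S₀ = ε-closure({0}) = {0,1,2,4,6}
'a' @ 1: {1,2,3,4,5,6,7}  [accepting]
'b' @ 2: {1,2,3,4,5,6,7}  [accepting]
'c' @ 3: {1,2,3,4,5,6,7}  [accepting]
'a' @ 4: {1,2,3,4,5,6,7}  [accepting]
'c' @ 5: {1,2,3,4,5,6,7}  [accepting]
'a' @ 6: {1,2,3,4,5,6,7}  [accepting]
'b' @ 7: {1,2,3,4,5,6,7}  [accepting]
'a' @ 8: {1,2,3,4,5,6,7}  [accepting]
end set {1,2,3,4,5,6,7} — state 1 in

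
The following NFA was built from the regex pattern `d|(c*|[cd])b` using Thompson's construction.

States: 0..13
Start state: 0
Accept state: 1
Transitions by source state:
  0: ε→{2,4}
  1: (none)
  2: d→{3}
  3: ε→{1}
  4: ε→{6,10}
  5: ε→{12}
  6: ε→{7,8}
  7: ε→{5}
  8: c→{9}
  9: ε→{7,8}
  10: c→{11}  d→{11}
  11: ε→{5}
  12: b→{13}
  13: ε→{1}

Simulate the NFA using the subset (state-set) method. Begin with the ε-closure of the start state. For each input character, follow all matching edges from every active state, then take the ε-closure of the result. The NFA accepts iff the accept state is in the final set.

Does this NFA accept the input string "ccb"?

Answer: ACCEPT

Derivation:
start: ε-closure({0}) = {0,2,4,5,6,7,8,10,12}
'c' @ 1: {5,7,8,9,11,12}
'c' @ 2: {5,7,8,9,12}
'b' @ 3: {1,13}  ✓accept
after full input: {1,13}  (accept=1 in)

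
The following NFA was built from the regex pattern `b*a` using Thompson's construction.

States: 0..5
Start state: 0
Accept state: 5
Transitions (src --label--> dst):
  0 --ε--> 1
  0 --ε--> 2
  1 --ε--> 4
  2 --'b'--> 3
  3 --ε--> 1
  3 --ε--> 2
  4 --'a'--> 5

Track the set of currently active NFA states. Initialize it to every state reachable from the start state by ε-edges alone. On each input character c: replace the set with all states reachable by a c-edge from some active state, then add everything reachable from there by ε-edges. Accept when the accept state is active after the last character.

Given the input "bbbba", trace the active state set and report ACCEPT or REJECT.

start: ε-closure({0}) = {0,1,2,4}
'b' @ 1: {1,2,3,4}
'b' @ 2: {1,2,3,4}
'b' @ 3: {1,2,3,4}
'b' @ 4: {1,2,3,4}
'a' @ 5: {5}  [accepting]
final: {5}; accept 5 in set

Answer: ACCEPT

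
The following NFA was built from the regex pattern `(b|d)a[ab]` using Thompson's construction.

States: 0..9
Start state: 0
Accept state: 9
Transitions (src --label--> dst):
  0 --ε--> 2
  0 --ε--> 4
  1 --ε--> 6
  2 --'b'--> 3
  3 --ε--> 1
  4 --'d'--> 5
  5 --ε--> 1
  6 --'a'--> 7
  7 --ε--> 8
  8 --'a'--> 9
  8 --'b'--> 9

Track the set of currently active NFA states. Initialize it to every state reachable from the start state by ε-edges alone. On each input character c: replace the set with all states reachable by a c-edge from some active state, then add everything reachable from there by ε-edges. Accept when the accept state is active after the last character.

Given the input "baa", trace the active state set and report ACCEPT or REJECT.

Answer: ACCEPT

Derivation:
S₀ = ε-closure({0}) = {0,2,4}
'b' @ 1: {1,3,6}
'a' @ 2: {7,8}
'a' @ 3: {9}  ✓accept
after full input: {9}  (accept=9 in)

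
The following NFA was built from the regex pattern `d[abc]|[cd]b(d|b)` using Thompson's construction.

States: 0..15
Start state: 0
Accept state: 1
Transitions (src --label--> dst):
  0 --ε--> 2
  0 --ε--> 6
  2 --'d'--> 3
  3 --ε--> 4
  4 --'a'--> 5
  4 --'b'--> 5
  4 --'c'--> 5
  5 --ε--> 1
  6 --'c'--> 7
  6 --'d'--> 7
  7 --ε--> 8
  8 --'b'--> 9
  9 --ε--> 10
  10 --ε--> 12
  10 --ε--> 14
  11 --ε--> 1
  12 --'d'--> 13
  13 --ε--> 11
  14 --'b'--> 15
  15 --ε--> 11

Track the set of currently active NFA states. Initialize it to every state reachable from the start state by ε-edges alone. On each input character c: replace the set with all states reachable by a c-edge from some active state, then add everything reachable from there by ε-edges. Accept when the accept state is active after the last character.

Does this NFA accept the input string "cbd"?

Answer: ACCEPT

Derivation:
start: ε-closure({0}) = {0,2,6}
'c' @ 1: {7,8}
'b' @ 2: {9,10,12,14}
'd' @ 3: {1,11,13}  (accept∈set)
after full input: {1,11,13}  (accept=1 in)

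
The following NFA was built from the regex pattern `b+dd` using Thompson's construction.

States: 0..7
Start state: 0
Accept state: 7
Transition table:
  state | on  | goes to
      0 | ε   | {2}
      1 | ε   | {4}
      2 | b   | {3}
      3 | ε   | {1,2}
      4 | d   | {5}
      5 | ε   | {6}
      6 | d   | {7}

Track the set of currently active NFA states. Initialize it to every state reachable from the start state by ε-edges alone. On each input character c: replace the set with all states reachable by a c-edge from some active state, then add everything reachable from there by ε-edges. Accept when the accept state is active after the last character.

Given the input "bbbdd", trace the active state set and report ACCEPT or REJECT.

start: ε-closure({0}) = {0,2}
'b' @ 1: {1,2,3,4}
'b' @ 2: {1,2,3,4}
'b' @ 3: {1,2,3,4}
'd' @ 4: {5,6}
'd' @ 5: {7}  [accepting]
end set {7} — state 7 in

Answer: ACCEPT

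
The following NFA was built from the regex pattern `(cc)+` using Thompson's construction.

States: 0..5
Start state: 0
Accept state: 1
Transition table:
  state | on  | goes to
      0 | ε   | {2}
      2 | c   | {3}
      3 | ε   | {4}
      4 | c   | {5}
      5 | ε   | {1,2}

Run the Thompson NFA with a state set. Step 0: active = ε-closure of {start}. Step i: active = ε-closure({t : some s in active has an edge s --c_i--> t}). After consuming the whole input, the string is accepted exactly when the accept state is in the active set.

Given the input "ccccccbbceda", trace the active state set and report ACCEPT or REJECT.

start: ε-closure({0}) = {0,2}
'c' @ 1: {3,4}
'c' @ 2: {1,2,5}  (accept∈set)
'c' @ 3: {3,4}
'c' @ 4: {1,2,5}  (accept∈set)
'c' @ 5: {3,4}
'c' @ 6: {1,2,5}  (accept∈set)
'b' @ 7: {}  — dead — no transitions
rest 'bceda' ignored (set empty)
final: {}; accept 1 not in set

Answer: REJECT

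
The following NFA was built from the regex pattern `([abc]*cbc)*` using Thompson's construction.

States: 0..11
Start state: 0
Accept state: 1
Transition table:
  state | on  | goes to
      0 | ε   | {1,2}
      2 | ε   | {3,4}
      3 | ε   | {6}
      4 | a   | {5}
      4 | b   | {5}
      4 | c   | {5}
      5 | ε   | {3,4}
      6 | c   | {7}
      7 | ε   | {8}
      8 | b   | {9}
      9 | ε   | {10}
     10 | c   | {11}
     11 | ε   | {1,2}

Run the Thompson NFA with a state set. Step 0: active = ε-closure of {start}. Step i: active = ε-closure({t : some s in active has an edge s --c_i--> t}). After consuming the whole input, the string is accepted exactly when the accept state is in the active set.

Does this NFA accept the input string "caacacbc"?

initial (ε-close {0}): {0,1,2,3,4,6}
'c' @ 1: {3,4,5,6,7,8}
'a' @ 2: {3,4,5,6}
'a' @ 3: {3,4,5,6}
'c' @ 4: {3,4,5,6,7,8}
'a' @ 5: {3,4,5,6}
'c' @ 6: {3,4,5,6,7,8}
'b' @ 7: {3,4,5,6,9,10}
'c' @ 8: {1,2,3,4,5,6,7,8,11}  [accepting]
final: {1,2,3,4,5,6,7,8,11}; accept 1 in set

Answer: ACCEPT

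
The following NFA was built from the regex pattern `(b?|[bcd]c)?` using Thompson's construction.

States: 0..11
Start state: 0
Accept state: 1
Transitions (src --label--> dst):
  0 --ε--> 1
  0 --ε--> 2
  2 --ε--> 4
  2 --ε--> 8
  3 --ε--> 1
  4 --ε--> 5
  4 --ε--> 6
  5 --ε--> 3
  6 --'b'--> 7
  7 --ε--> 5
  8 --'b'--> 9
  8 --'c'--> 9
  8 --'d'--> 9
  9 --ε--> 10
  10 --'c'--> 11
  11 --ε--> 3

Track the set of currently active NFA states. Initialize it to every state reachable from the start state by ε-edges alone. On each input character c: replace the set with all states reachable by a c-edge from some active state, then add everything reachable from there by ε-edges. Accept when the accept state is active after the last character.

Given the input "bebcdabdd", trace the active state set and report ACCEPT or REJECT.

Answer: REJECT

Steps:
initial (ε-close {0}): {0,1,2,3,4,5,6,8}
'b' @ 1: {1,3,5,7,9,10}  ✓accept
'e' @ 2: {}  — no active states
rest 'bcdabdd' ignored (set empty)
final: {}; accept 1 not in set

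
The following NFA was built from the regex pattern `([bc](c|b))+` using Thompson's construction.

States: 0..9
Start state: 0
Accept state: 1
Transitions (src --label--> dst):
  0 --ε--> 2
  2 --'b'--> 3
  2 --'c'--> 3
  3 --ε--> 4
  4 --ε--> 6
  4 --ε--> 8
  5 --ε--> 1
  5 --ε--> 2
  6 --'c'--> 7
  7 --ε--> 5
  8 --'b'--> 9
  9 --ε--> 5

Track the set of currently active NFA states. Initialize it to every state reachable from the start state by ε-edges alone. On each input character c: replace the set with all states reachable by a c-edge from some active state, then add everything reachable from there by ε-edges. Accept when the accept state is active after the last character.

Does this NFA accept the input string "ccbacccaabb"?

initial (ε-close {0}): {0,2}
'c' @ 1: {3,4,6,8}
'c' @ 2: {1,2,5,7}  (accept∈set)
'b' @ 3: {3,4,6,8}
'a' @ 4: {}  — no active states
rest 'cccaabb' ignored (set empty)
end set {} — state 1 not in

Answer: REJECT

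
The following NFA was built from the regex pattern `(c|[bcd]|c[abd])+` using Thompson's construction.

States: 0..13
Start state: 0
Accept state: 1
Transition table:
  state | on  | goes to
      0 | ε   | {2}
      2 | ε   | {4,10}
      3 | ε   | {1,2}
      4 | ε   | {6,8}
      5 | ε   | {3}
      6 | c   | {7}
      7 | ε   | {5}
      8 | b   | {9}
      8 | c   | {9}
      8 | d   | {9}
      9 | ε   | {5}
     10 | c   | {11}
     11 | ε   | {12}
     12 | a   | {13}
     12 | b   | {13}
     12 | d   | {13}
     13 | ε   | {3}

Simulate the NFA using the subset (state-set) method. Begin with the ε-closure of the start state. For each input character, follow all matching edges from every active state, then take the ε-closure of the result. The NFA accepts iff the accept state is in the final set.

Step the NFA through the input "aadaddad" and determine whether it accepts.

Answer: REJECT

Trace:
initial (ε-close {0}): {0,2,4,6,8,10}
'a' @ 1: {}  — dead — no transitions
rest 'adaddad' ignored (set empty)
after full input: {}  (accept=1 not in)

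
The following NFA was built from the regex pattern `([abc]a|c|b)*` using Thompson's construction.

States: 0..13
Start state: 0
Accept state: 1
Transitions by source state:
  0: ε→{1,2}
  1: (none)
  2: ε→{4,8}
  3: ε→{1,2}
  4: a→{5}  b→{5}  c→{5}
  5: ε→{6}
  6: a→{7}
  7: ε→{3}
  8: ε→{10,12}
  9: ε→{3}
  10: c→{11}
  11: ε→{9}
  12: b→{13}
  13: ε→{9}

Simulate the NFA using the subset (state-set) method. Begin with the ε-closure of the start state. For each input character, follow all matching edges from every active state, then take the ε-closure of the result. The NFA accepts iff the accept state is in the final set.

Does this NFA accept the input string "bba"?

S₀ = ε-closure({0}) = {0,1,2,4,8,10,12}
'b' @ 1: {1,2,3,4,5,6,8,9,10,12,13}  ✓accept
'b' @ 2: {1,2,3,4,5,6,8,9,10,12,13}  ✓accept
'a' @ 3: {1,2,3,4,5,6,7,8,10,12}  ✓accept
end set {1,2,3,4,5,6,7,8,10,12} — state 1 in

Answer: ACCEPT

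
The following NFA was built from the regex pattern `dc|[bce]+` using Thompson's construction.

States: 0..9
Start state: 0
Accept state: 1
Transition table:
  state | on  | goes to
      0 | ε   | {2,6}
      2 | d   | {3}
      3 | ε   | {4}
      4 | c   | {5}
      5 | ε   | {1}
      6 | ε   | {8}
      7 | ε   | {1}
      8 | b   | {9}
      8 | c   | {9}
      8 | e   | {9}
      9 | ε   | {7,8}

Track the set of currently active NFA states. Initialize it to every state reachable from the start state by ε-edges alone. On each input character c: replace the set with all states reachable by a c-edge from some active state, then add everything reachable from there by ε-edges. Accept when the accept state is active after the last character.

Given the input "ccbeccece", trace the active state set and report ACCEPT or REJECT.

start: ε-closure({0}) = {0,2,6,8}
'c' @ 1: {1,7,8,9}  [accepting]
'c' @ 2: {1,7,8,9}  [accepting]
'b' @ 3: {1,7,8,9}  [accepting]
'e' @ 4: {1,7,8,9}  [accepting]
'c' @ 5: {1,7,8,9}  [accepting]
'c' @ 6: {1,7,8,9}  [accepting]
'e' @ 7: {1,7,8,9}  [accepting]
'c' @ 8: {1,7,8,9}  [accepting]
'e' @ 9: {1,7,8,9}  [accepting]
end set {1,7,8,9} — state 1 in

Answer: ACCEPT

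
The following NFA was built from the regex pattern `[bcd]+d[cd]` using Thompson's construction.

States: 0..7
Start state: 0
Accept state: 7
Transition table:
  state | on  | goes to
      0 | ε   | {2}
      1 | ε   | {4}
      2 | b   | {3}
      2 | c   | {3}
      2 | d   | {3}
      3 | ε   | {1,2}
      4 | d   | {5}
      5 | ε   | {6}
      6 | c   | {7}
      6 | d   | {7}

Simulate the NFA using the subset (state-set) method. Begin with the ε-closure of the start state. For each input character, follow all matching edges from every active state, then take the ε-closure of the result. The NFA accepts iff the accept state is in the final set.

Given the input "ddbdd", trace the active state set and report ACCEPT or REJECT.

S₀ = ε-closure({0}) = {0,2}
'd' @ 1: {1,2,3,4}
'd' @ 2: {1,2,3,4,5,6}
'b' @ 3: {1,2,3,4}
'd' @ 4: {1,2,3,4,5,6}
'd' @ 5: {1,2,3,4,5,6,7}  ✓accept
final: {1,2,3,4,5,6,7}; accept 7 in set

Answer: ACCEPT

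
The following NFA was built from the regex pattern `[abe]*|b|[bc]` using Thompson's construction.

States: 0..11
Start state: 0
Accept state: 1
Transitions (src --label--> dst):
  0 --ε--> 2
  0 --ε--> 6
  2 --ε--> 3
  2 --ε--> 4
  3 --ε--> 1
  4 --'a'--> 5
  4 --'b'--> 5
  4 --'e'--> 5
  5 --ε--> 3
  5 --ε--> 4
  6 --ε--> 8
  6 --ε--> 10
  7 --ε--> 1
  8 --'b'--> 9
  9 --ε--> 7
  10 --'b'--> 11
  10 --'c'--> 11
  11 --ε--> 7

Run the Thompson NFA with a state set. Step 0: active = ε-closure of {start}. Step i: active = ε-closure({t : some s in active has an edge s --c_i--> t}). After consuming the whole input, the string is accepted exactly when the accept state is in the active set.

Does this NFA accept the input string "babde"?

Answer: REJECT

Trace:
S₀ = ε-closure({0}) = {0,1,2,3,4,6,8,10}
'b' @ 1: {1,3,4,5,7,9,11}  [accepting]
'a' @ 2: {1,3,4,5}  [accepting]
'b' @ 3: {1,3,4,5}  [accepting]
'd' @ 4: {}  — dead — no transitions
rest 'e' ignored (set empty)
end set {} — state 1 not in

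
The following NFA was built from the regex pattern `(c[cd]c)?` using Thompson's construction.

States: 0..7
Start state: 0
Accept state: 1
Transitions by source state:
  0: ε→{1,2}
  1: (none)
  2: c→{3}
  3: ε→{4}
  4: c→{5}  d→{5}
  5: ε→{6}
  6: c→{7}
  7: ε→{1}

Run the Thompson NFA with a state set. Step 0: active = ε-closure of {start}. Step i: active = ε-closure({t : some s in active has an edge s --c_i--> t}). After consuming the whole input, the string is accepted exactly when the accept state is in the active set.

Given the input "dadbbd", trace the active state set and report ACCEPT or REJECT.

S₀ = ε-closure({0}) = {0,1,2}
'd' @ 1: {}  — no active states
rest 'adbbd' ignored (set empty)
final: {}; accept 1 not in set

Answer: REJECT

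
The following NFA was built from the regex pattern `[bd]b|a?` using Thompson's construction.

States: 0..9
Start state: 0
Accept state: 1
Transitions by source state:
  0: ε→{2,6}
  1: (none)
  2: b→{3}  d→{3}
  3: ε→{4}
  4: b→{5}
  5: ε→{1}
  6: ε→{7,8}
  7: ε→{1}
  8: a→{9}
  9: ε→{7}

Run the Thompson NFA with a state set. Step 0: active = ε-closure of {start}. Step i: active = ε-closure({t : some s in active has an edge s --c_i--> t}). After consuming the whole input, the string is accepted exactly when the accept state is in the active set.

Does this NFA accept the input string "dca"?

Answer: REJECT

Trace:
start: ε-closure({0}) = {0,1,2,6,7,8}
'd' @ 1: {3,4}
'c' @ 2: {}  — dead — no transitions
rest 'a' ignored (set empty)
final: {}; accept 1 not in set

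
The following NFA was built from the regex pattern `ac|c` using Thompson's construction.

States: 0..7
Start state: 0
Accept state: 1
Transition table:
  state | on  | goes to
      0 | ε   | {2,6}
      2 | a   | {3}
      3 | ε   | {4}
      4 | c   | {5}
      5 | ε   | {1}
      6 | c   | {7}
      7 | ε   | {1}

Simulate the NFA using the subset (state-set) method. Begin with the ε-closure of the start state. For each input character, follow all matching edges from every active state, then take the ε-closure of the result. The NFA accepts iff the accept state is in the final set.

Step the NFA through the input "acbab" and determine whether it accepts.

Answer: REJECT

Derivation:
initial (ε-close {0}): {0,2,6}
'a' @ 1: {3,4}
'c' @ 2: {1,5}  [accepting]
'b' @ 3: {}  — dead — no transitions
rest 'ab' ignored (set empty)
final: {}; accept 1 not in set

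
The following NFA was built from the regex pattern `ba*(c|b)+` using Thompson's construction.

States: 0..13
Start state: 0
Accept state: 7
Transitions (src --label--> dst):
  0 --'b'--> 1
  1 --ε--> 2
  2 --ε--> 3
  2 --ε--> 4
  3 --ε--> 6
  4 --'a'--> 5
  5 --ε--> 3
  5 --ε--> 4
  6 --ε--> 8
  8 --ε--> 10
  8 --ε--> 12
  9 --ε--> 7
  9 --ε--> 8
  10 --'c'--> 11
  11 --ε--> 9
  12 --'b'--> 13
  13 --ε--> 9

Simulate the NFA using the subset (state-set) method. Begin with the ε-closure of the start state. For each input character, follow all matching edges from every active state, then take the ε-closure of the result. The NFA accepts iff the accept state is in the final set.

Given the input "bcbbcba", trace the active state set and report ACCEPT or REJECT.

initial (ε-close {0}): {0}
'b' @ 1: {1,2,3,4,6,8,10,12}
'c' @ 2: {7,8,9,10,11,12}  [accepting]
'b' @ 3: {7,8,9,10,12,13}  [accepting]
'b' @ 4: {7,8,9,10,12,13}  [accepting]
'c' @ 5: {7,8,9,10,11,12}  [accepting]
'b' @ 6: {7,8,9,10,12,13}  [accepting]
'a' @ 7: {}  — no active states
final: {}; accept 7 not in set

Answer: REJECT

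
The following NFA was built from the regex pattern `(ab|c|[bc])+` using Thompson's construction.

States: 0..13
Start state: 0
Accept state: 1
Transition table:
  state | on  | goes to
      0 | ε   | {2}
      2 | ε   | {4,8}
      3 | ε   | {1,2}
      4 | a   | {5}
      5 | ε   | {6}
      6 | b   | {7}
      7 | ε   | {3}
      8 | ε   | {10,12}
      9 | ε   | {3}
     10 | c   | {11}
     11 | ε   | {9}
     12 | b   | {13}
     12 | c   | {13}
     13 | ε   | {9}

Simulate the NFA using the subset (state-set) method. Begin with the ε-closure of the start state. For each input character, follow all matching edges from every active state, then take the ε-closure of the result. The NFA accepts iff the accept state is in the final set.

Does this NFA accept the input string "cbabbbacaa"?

start: ε-closure({0}) = {0,2,4,8,10,12}
'c' @ 1: {1,2,3,4,8,9,10,11,12,13}  ✓accept
'b' @ 2: {1,2,3,4,8,9,10,12,13}  ✓accept
'a' @ 3: {5,6}
'b' @ 4: {1,2,3,4,7,8,10,12}  ✓accept
'b' @ 5: {1,2,3,4,8,9,10,12,13}  ✓accept
'b' @ 6: {1,2,3,4,8,9,10,12,13}  ✓accept
'a' @ 7: {5,6}
'c' @ 8: {}  — no active states
rest 'aa' ignored (set empty)
final: {}; accept 1 not in set

Answer: REJECT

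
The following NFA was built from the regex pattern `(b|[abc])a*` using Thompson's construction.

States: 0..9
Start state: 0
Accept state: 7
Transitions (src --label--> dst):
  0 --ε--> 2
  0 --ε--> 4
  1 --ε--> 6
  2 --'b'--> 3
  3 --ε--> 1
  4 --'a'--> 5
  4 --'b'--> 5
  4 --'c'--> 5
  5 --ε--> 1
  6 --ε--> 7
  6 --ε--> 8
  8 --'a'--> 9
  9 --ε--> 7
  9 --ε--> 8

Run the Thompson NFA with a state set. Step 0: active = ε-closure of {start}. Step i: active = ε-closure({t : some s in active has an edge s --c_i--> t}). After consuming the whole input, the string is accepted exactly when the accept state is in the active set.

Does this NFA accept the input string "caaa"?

initial (ε-close {0}): {0,2,4}
'c' @ 1: {1,5,6,7,8}  [accepting]
'a' @ 2: {7,8,9}  [accepting]
'a' @ 3: {7,8,9}  [accepting]
'a' @ 4: {7,8,9}  [accepting]
end set {7,8,9} — state 7 in

Answer: ACCEPT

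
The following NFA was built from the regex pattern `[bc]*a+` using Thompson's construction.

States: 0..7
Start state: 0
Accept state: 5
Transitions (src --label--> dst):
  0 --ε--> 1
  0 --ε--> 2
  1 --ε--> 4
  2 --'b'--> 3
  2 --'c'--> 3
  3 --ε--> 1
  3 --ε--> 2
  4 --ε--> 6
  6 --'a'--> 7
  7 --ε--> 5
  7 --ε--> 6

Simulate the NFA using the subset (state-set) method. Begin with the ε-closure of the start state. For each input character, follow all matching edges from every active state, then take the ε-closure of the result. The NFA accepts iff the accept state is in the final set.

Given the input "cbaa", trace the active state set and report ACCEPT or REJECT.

Answer: ACCEPT

Derivation:
S₀ = ε-closure({0}) = {0,1,2,4,6}
'c' @ 1: {1,2,3,4,6}
'b' @ 2: {1,2,3,4,6}
'a' @ 3: {5,6,7}  ✓accept
'a' @ 4: {5,6,7}  ✓accept
final: {5,6,7}; accept 5 in set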